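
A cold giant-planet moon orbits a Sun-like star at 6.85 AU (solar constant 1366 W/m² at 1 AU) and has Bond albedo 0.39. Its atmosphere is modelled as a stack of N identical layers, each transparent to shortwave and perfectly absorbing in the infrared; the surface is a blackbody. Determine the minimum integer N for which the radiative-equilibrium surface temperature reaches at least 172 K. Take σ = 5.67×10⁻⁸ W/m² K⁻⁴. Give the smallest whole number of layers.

By the inverse-square law, S = 1366/6.85² = 29.11 W/m².
Top-of-atmosphere balance: σT_e⁴ = S(1−α)/4 = 4.440 W/m² → T_e = 94.07 K.
T_s = (N+1)^(1/4)·T_e ≥ 172 K requires N+1 ≥ (T_s/T_e)⁴ = (172/94.07)⁴ = 11.178.
The minimum whole number is N = 11.

11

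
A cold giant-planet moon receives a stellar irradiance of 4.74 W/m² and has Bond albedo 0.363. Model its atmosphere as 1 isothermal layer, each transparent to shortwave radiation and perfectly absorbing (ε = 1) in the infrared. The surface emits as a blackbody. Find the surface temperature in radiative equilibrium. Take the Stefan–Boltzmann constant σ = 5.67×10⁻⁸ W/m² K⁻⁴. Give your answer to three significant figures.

71.8 kelvin

The effective emission temperature is T_e = [S(1−α)/(4σ)]^¼ = 60.40 K.
With N = 1 opaque layers, T_s = (N+1)^(1/4)·T_e = 2^(1/4)·60.40 = 71.83 K.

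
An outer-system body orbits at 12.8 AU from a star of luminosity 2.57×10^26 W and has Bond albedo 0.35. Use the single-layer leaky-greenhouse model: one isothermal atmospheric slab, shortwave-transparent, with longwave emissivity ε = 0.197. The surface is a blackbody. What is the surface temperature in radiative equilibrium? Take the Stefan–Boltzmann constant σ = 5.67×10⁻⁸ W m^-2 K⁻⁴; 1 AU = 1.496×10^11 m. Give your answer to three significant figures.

d = 12.8 × 1.496×10^11 m = 1.915×10^12 m.
S = L/(4πd²) = 5.578 W m^-2.
At the top of the atmosphere, σT_e⁴ = S(1−α)/4 = 0.9063 W m^-2, giving T_e = 63.23 K.
The surface balance (absorbed SW + ε·downward IR = σT_s⁴) with T_a⁴ = T_s⁴/2 reduces to T_s = T_e·[2/(2−ε)]^¼ = 64.89 K.

64.9 K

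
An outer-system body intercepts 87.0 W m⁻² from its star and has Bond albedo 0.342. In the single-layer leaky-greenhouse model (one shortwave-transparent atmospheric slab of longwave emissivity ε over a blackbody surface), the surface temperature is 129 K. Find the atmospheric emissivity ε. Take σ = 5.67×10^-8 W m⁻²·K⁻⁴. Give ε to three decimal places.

0.177

TOA balance gives T_e = 126.0 K.
T_s⁴ = T_e⁴·2/(2−ε) → ε = 2 − 2(T_e/T_s)⁴ = 2 − 2·(126.0/129)⁴ = 0.1771.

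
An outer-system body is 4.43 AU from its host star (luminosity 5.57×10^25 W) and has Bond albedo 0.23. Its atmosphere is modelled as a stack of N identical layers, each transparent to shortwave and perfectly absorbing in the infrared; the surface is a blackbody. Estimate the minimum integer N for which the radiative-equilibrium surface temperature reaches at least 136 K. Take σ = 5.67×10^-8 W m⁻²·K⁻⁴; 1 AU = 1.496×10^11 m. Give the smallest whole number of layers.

Orbital distance: d = 4.43 AU = 6.627×10^11 m.
S = L/(4πd²) = 10.09 W m⁻².
Top-of-atmosphere balance: σT_e⁴ = S(1−α)/4 = 1.943 W m⁻² → T_e = 76.51 K.
Need (N+1)T_e⁴ ≥ T_s⁴, i.e. N+1 ≥ (136/76.51)⁴ = 9.985.
Rounding up, N = 9.

9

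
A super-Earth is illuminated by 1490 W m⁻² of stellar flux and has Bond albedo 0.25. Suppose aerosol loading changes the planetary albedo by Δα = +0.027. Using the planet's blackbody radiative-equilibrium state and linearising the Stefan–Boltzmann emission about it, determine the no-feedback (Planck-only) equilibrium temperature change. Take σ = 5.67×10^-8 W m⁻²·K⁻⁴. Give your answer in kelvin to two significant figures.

Unperturbed T_e = [1490·(1−0.25)/(4σ)]^¼ = 264.9 K.
ΔF = −(S/4)Δα = −(1490/4)×(+0.027) = -10.06 W m⁻².
Planck response: λ_P = 4σT_e³ = 4·5.67×10⁻⁸·(264.9)³ = 4.218 W m⁻²/K.
So ΔT₀ = -10.06/4.218 = -2.38 K.

-2.4 K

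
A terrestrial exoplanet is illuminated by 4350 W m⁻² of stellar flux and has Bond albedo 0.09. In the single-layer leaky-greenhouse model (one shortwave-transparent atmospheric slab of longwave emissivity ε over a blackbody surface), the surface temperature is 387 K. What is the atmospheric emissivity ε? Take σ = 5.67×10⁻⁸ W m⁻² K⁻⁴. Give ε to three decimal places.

0.444

Effective temperature: T_e = [S(1−α)/(4σ)]^(1/4) = 363.5 K.
Inverting T_s⁴ = 2T_e⁴/(2−ε): (T_e/T_s)⁴ = 0.7781, so ε = 2(1 − 0.7781) = 0.4438.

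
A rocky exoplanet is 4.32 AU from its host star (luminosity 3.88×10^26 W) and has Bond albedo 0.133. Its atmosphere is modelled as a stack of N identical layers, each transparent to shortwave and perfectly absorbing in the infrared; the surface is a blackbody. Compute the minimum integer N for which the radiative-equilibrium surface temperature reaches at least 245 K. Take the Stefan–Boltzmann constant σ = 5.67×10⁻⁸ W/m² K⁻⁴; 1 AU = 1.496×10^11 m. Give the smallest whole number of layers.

Orbital distance: d = 4.32 AU = 6.463×10^11 m.
Spreading L over a sphere of radius d: S = 3.88×10^26/(4π·6.46×10^11²) = 73.92 W/m².
OLR = S(1−α)/4 = 16.02 W/m²; the top layer radiates at T_e = 129.7 K.
T_s = (N+1)^(1/4)·T_e ≥ 245 K requires N+1 ≥ (T_s/T_e)⁴ = (245/129.7)⁴ = 12.750.
So N ≥ 11.750; the smallest integer is N = 12.

12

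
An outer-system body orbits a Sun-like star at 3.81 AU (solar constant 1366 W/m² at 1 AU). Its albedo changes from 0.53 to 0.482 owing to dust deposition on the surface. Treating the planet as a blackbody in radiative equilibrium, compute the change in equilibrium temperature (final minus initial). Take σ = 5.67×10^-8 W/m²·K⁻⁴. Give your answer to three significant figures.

By the inverse-square law, S = 1366/3.81² = 94.10 W/m².
Initial: T₁ = [S(1−0.53)/(4σ)]^(1/4) = 118.2 K.
With α = 0.482, T₂ = 121.1 K.
Change: 121.1 − 118.2 = 2.908 K.

2.91 K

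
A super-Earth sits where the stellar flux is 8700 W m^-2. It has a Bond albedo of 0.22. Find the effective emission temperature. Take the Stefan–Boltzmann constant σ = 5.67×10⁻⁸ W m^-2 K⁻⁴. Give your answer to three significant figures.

Averaging over the sphere, the absorbed flux is S(1−α)/4 = 1696 W m^-2.
Set σT⁴ = 1696 → T = (1696/σ)^(1/4) = 415.9 K.

416 kelvin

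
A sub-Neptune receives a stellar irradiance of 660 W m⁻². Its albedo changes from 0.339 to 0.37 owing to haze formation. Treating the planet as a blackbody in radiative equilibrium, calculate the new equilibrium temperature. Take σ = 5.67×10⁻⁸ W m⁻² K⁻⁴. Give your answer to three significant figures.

New equilibrium: T₂ = [(1−0.37)·660.0/(4σ)]^(1/4) = 206.9 K.

207 K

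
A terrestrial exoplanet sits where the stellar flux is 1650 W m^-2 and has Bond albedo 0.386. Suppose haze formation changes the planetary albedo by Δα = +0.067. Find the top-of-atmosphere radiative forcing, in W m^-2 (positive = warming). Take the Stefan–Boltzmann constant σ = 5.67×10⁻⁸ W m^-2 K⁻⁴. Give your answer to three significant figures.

ΔF = −(S/4)Δα = −(1650/4)×(+0.067) = -27.64 W m^-2.

-27.6 W m^-2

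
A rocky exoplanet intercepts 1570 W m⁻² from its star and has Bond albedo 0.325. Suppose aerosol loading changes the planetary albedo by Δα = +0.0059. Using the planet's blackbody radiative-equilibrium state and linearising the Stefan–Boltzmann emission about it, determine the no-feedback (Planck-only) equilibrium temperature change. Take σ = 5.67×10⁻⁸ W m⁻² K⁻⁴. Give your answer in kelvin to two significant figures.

Unperturbed T_e = [1570·(1−0.325)/(4σ)]^¼ = 261.5 K.
The change in absorbed flux is Δ[S(1−α)/4] = −SΔα/4 = -2.316 W m⁻².
The Planck feedback parameter is 4σT_e³ = 4.053 W m⁻²/K.
Hence the no-feedback warming is ΔF/(4σT_e³) = -0.571 K.

-0.57 kelvin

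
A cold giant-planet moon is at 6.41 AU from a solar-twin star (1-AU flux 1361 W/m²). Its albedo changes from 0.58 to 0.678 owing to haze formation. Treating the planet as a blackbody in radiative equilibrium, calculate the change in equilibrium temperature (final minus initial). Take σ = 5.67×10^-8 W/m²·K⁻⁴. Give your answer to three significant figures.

Flux at the orbit: S = 1361/(6.41)² = 33.12 W/m².
With α = 0.58, T₁ = 88.50 K.
Final:   T₂ = [S(1−0.678)/(4σ)]^(1/4) = 82.81 K.
Change: 82.81 − 88.50 = -5.688 K.

-5.69 kelvin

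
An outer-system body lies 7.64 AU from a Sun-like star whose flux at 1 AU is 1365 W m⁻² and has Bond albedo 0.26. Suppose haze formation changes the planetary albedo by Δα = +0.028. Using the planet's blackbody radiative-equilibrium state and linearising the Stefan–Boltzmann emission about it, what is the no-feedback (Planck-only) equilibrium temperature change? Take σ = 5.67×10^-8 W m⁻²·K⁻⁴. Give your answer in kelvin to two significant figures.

-0.88 K

Flux at the orbit: S = 1365/(7.64)² = 23.39 W m⁻².
The baseline emission temperature is T_e = 93.46 K.
ΔF = −(S/4)Δα = −(23.39/4)×(+0.028) = -0.1637 W m⁻².
Linearising σT⁴ gives d(σT⁴)/dT = 4σT_e³ = 0.1852 W m⁻² per K.
Hence the no-feedback warming is ΔF/(4σT_e³) = -0.884 K.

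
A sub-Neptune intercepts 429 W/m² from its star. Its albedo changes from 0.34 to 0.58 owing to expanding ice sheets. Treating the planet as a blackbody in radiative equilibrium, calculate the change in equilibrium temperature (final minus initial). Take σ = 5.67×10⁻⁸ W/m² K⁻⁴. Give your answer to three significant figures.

Before: T₁ = [429.0·0.66/(4σ)]^(1/4) = 188.0 K.
Final:   T₂ = [S(1−0.58)/(4σ)]^(1/4) = 167.9 K.
ΔT = T₂ − T₁ = -20.08 K.

-20.1 K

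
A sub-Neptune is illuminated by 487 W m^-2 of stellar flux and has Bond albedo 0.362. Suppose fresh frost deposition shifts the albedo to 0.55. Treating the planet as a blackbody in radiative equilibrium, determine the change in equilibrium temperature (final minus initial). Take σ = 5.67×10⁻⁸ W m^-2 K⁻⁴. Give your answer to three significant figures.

Initial: T₁ = [S(1−0.362)/(4σ)]^(1/4) = 192.4 K.
After:  T₂ = [487.0·0.45/(4σ)]^(1/4) = 176.3 K.
ΔT = T₂ − T₁ = -16.08 K.

-16.1 K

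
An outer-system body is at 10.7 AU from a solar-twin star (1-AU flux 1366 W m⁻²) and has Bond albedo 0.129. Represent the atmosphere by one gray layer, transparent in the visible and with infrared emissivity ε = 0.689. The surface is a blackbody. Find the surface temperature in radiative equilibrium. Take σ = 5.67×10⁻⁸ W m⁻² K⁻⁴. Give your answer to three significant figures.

Flux at the orbit: S = 1366/(10.7)² = 11.93 W m⁻².
At the top of the atmosphere, σT_e⁴ = S(1−α)/4 = 2.598 W m⁻², giving T_e = 82.27 K.
For a single slab of emissivity ε, T_s⁴ = 2T_e⁴/(2−ε); thus T_s = 82.27·(1.526)^(1/4) = 91.44 K.

91.4 K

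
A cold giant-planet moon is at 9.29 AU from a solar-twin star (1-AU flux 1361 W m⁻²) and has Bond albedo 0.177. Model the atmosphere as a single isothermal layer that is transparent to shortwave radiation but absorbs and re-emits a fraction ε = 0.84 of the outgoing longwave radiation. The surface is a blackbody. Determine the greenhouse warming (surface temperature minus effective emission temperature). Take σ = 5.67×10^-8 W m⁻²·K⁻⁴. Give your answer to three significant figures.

12.7 K

By the inverse-square law, S = 1361/9.29² = 15.77 W m⁻².
The planet radiates to space at T_e = [S(1−α)/(4σ)]^(1/4) = 86.98 K.
Surface balance with a leaky layer gives σT_s⁴ = σT_e⁴·2/(2−ε), so T_s = T_e·[2/(2−0.84)]^(1/4) = 99.66 K.
The atmosphere warms the surface by 12.69 K.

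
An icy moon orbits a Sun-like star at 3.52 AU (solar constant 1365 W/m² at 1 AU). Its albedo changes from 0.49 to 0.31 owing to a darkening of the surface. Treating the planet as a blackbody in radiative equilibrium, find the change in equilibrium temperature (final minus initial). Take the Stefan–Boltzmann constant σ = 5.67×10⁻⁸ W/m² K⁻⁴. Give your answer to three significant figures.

Flux at the orbit: S = 1365/(3.52)² = 110.2 W/m².
Initial: T₁ = [S(1−0.49)/(4σ)]^(1/4) = 125.5 K.
Final:   T₂ = [S(1−0.31)/(4σ)]^(1/4) = 135.3 K.
ΔT = T₂ − T₁ = 9.848 K.

9.85 K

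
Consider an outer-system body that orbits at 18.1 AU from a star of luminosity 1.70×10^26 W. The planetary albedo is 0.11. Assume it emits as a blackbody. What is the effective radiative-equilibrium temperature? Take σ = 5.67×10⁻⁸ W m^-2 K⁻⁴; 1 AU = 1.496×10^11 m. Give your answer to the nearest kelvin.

52 K

Orbital distance: d = 18.1 AU = 2.708×10^12 m.
S = L/(4πd²) = 1.845 W m^-2.
Averaging over the sphere, the absorbed flux is S(1−α)/4 = 0.4105 W m^-2.
Set σT⁴ = 0.4105 → T = (0.4105/σ)^(1/4) = 51.87 K.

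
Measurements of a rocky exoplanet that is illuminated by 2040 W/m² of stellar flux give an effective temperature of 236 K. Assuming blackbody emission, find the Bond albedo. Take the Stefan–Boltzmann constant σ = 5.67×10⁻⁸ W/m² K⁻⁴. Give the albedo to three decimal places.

Energy balance: S(1−α)/4 = σT⁴, so 1−α = 4σT⁴/S.
4σT⁴ = 4·5.67×10⁻⁸·(236)⁴ = 703.5 W/m².
Hence α = 1 − 703.5/2040 = 0.6551.

0.655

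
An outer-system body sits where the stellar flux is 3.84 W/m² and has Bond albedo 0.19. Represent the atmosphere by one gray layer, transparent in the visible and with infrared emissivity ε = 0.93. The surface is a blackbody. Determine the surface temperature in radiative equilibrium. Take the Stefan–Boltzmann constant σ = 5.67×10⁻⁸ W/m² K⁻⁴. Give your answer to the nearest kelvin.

71 K

The planet radiates to space at T_e = [S(1−α)/(4σ)]^(1/4) = 60.85 K.
Surface balance with a leaky layer gives σT_s⁴ = σT_e⁴·2/(2−ε), so T_s = T_e·[2/(2−0.93)]^(1/4) = 71.15 K.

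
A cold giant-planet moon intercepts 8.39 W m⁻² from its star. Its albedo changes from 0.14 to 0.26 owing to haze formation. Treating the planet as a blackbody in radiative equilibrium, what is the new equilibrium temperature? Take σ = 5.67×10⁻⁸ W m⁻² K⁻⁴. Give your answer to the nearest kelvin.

With the new albedo, S(1−α₂)/4 = 1.552 W m⁻², so T₂ = 72.33 K.

72 kelvin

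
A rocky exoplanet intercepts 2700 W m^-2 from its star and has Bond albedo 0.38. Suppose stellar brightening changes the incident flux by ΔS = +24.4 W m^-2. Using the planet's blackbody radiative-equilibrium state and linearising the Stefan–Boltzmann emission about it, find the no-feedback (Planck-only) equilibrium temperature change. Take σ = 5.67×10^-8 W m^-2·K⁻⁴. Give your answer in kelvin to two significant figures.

0.66 K

Unperturbed T_e = [2700·(1−0.38)/(4σ)]^¼ = 293.1 K.
TOA radiative forcing: ΔF = (1−α)ΔS/4 = 0.62·(+24.4)/4 = 3.782 W m^-2.
Linearising σT⁴ gives d(σT⁴)/dT = 4σT_e³ = 5.711 W m^-2 per K.
ΔT₀ = ΔF/λ_P = 3.782/5.711 = 0.662 K.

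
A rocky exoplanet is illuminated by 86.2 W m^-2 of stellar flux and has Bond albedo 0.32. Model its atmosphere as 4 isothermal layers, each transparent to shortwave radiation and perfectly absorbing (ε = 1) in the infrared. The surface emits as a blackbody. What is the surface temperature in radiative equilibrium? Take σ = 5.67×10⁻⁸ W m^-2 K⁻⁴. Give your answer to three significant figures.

190 K

Top-of-atmosphere balance: σT_e⁴ = S(1−α)/4 = 14.65 W m^-2 → T_e = 126.8 K.
For an N-layer opaque stack, T_s⁴ = (N+1)T_e⁴, hence T_s = (5)^(1/4)×126.8 K = 189.6 K.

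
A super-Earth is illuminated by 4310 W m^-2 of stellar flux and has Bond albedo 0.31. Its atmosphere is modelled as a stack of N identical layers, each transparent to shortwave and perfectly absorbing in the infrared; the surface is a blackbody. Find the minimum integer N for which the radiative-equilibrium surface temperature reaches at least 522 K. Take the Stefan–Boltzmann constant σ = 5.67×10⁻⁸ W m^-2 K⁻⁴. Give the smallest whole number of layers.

Top-of-atmosphere balance: σT_e⁴ = S(1−α)/4 = 743.5 W m^-2 → T_e = 338.4 K.
Need (N+1)T_e⁴ ≥ T_s⁴, i.e. N+1 ≥ (522/338.4)⁴ = 5.662.
Rounding up, N = 5.

5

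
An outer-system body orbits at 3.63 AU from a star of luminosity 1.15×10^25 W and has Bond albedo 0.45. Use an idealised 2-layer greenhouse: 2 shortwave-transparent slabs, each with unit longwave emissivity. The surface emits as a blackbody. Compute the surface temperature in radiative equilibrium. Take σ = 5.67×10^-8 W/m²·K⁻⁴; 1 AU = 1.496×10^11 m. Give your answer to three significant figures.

68.9 K

d = 3.63 × 1.496×10^11 m = 5.430×10^11 m.
S = L/(4πd²) = 3.103 W/m².
The effective emission temperature is T_e = [S(1−α)/(4σ)]^¼ = 52.38 K.
With N = 2 opaque layers, T_s = (N+1)^(1/4)·T_e = 3^(1/4)·52.38 = 68.93 K.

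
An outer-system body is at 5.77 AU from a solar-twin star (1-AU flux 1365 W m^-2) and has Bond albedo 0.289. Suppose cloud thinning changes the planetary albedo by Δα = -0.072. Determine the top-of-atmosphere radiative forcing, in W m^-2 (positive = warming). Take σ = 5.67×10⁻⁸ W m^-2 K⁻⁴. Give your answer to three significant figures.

0.738 W m^-2

Flux at the orbit: S = 1365/(5.77)² = 41.00 W m^-2.
TOA radiative forcing: ΔF = −S·Δα/4 = −41.00·(-0.072)/4 = 0.7380 W m^-2.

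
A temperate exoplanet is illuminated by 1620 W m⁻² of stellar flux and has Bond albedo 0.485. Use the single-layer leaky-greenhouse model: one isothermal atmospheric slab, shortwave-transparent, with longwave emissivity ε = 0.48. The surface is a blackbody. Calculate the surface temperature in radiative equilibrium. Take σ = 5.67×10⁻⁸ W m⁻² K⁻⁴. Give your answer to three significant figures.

Effective emission temperature (TOA balance): σT_e⁴ = S(1−α)/4 = 208.6 W m⁻² → T_e = 246.3 K.
The surface balance (absorbed SW + ε·downward IR = σT_s⁴) with T_a⁴ = T_s⁴/2 reduces to T_s = T_e·[2/(2−ε)]^¼ = 263.8 K.

264 K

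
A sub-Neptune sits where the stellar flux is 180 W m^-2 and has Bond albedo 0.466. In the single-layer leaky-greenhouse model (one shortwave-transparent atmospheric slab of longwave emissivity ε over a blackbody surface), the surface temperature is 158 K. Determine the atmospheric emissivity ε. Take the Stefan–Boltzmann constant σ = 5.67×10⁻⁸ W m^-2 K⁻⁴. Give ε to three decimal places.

0.640

Effective temperature: T_e = [S(1−α)/(4σ)]^(1/4) = 143.5 K.
Inverting T_s⁴ = 2T_e⁴/(2−ε): (T_e/T_s)⁴ = 0.6801, so ε = 2(1 − 0.6801) = 0.6399.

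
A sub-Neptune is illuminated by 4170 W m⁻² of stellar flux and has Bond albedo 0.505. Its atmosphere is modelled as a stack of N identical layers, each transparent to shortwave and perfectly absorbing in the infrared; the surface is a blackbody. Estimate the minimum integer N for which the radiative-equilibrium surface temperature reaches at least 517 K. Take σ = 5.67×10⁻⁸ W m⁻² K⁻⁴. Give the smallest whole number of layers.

OLR = S(1−α)/4 = 516.0 W m⁻²; the top layer radiates at T_e = 308.9 K.
Need (N+1)T_e⁴ ≥ T_s⁴, i.e. N+1 ≥ (517/308.9)⁴ = 7.850.
So N ≥ 6.850; the smallest integer is N = 7.

7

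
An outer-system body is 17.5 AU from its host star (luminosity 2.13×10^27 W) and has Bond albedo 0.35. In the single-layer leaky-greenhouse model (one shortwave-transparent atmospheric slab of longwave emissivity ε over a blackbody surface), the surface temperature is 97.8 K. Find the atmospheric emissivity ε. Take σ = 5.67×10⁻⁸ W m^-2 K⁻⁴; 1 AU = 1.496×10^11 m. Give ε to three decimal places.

d = 17.5 × 1.496×10^11 m = 2.618×10^12 m.
Spreading L over a sphere of radius d: S = 2.13×10^27/(4π·2.62×10^12²) = 24.73 W m^-2.
TOA balance gives T_e = 91.75 K.
Since (2−ε)/2 = (T_e/T_s)⁴ = 0.7747, ε = 0.4506.

0.451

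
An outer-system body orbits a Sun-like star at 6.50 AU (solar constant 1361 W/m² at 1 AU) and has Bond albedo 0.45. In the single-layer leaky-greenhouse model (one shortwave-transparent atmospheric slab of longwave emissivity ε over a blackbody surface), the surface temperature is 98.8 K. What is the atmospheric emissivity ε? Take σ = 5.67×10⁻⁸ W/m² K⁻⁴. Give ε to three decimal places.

Flux at the orbit: S = 1361/(6.50)² = 32.21 W/m².
First, T_e = [32.21·(1−0.45)/(4σ)]^(1/4) = 94.01 K.
Since (2−ε)/2 = (T_e/T_s)⁴ = 0.8198, ε = 0.3603.

0.360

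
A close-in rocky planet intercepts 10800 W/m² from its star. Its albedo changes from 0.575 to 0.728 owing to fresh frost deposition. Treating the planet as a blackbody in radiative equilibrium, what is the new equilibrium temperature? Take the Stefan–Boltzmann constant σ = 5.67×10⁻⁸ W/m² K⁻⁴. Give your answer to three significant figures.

With the new albedo, S(1−α₂)/4 = 734.4 W/m², so T₂ = 337.4 K.

337 kelvin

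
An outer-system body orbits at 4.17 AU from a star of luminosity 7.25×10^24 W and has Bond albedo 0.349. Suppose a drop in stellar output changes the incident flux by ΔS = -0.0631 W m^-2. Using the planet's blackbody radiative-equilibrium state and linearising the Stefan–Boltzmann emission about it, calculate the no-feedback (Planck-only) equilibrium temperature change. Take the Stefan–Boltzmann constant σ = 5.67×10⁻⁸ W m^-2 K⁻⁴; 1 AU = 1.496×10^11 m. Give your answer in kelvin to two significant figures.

-0.48 K

d = 4.17 × 1.496×10^11 m = 6.238×10^11 m.
Spreading L over a sphere of radius d: S = 7.25×10^24/(4π·6.24×10^11²) = 1.482 W m^-2.
The baseline emission temperature is T_e = 45.42 K.
TOA radiative forcing: ΔF = (1−α)ΔS/4 = 0.651·(-0.0631)/4 = -0.01027 W m^-2.
The Planck feedback parameter is 4σT_e³ = 0.02125 W m^-2/K.
Hence the no-feedback warming is ΔF/(4σT_e³) = -0.483 K.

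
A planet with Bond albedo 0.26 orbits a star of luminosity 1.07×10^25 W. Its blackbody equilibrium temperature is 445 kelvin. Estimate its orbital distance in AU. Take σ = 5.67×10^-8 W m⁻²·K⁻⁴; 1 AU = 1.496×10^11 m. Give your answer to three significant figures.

0.0563 AU

Required flux: S = 4σT⁴/(1−α) = 12020 W m⁻².
From L = 4πd²S, d = √(1.07×10^25/(4π·12020)) = 8.417×10^9 m = 0.05626 AU.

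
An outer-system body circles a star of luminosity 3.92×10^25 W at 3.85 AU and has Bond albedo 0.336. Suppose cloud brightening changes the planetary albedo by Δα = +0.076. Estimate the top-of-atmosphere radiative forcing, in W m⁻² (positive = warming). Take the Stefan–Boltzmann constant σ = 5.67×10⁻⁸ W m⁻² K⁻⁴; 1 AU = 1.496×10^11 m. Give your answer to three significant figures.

d = 3.85 × 1.496×10^11 m = 5.760×10^11 m.
S = L/(4πd²) = 9.404 W m⁻².
TOA radiative forcing: ΔF = −S·Δα/4 = −9.404·(+0.076)/4 = -0.1787 W m⁻².

-0.179 W m⁻²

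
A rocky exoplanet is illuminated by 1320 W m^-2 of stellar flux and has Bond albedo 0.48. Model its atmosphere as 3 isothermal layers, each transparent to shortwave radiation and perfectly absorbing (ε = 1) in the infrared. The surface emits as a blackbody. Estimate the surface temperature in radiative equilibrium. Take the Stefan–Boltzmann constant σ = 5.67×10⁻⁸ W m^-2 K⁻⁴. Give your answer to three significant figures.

332 K

OLR = S(1−α)/4 = 171.6 W m^-2; the top layer radiates at T_e = 234.5 K.
With N = 3 opaque layers, T_s = (N+1)^(1/4)·T_e = 4^(1/4)·234.5 = 331.7 K.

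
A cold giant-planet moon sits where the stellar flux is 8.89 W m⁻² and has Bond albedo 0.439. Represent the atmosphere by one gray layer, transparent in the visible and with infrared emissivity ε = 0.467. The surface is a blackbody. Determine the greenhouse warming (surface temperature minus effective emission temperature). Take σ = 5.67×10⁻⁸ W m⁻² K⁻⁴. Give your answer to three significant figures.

The planet radiates to space at T_e = [S(1−α)/(4σ)]^(1/4) = 68.48 K.
Surface balance with a leaky layer gives σT_s⁴ = σT_e⁴·2/(2−ε), so T_s = T_e·[2/(2−0.467)]^(1/4) = 73.19 K.
T_s − T_e = 73.19 − 68.48 = 4.707 K.

4.71 K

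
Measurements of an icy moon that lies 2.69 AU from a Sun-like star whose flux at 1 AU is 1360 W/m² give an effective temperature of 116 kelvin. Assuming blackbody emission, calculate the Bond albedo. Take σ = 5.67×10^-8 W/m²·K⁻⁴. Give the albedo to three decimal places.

Flux at the orbit: S = 1360/(2.69)² = 187.9 W/m².
From σT⁴ = S(1−α)/4 we invert for α: 1−α = 4σT⁴/S.
4σT⁴ = 4·5.67×10⁻⁸·(116)⁴ = 41.07 W/m².
Hence α = 1 − 41.07/187.9 = 0.7815.

0.782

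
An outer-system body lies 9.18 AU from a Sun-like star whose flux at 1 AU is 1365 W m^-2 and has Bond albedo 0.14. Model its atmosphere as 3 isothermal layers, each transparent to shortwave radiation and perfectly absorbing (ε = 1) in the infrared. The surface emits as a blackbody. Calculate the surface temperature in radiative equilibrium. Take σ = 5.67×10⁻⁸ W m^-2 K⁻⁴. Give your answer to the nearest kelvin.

By the inverse-square law, S = 1365/9.18² = 16.20 W m^-2.
OLR = S(1−α)/4 = 3.482 W m^-2; the top layer radiates at T_e = 88.53 K.
For an N-layer opaque stack, T_s⁴ = (N+1)T_e⁴, hence T_s = (4)^(1/4)×88.53 K = 125.2 K.

125 K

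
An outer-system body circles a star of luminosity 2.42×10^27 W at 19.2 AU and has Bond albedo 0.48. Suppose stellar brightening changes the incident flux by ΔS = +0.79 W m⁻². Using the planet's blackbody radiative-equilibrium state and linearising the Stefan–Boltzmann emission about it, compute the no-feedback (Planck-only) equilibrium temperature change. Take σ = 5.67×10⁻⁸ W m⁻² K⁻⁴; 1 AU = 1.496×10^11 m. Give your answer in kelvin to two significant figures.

0.72 kelvin

Orbital distance: d = 19.2 AU = 2.872×10^12 m.
Flux at the orbit: S = L/(4πd²) = 2.42×10^27/(4π·(2.87×10^12)²) = 23.34 W m⁻².
The baseline emission temperature is T_e = 85.53 K.
TOA radiative forcing: ΔF = (1−α)ΔS/4 = 0.52·(+0.79)/4 = 0.1027 W m⁻².
The Planck feedback parameter is 4σT_e³ = 0.1419 W m⁻²/K.
ΔT₀ = ΔF/λ_P = 0.1027/0.1419 = 0.724 K.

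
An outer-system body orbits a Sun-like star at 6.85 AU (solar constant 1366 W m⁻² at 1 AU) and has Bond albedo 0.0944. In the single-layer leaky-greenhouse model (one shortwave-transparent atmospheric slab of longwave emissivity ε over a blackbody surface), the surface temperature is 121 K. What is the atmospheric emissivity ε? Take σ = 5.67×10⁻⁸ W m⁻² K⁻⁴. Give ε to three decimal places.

0.915

Irradiance scales as 1/d², so S = 1366 W m⁻² × (1/6.85)² = 29.11 W m⁻².
TOA balance gives T_e = 103.8 K.
T_s⁴ = T_e⁴·2/(2−ε) → ε = 2 − 2(T_e/T_s)⁴ = 2 − 2·(103.8/121)⁴ = 0.9154.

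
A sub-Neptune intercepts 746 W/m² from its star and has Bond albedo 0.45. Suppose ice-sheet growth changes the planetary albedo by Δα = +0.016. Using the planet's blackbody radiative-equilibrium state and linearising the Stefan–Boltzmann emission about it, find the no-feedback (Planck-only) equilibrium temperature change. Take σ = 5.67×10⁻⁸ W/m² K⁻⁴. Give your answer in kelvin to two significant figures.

-1.5 K

Reference equilibrium: T_e = [S(1−α)/(4σ)]^(1/4) = 206.2 K.
The change in absorbed flux is Δ[S(1−α)/4] = −SΔα/4 = -2.984 W/m².
The Planck feedback parameter is 4σT_e³ = 1.989 W/m²/K.
So ΔT₀ = -2.984/1.989 = -1.50 K.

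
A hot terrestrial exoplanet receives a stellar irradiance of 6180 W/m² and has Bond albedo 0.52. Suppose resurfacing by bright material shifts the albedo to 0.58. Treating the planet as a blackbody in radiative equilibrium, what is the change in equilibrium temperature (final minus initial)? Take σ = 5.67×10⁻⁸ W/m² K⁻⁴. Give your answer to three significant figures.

-11.1 K

Before: T₁ = [6180·0.48/(4σ)]^(1/4) = 338.2 K.
With α = 0.58, T₂ = 327.1 K.
ΔT = T₂ − T₁ = -11.10 K.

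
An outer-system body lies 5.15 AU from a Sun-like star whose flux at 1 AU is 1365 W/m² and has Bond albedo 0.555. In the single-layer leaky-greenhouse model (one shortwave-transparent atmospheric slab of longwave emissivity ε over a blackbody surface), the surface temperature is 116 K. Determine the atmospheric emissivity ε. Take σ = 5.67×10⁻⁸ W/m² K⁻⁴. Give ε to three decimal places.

Irradiance scales as 1/d², so S = 1365 W/m² × (1/5.15)² = 51.47 W/m².
TOA balance gives T_e = 100.2 K.
T_s⁴ = T_e⁴·2/(2−ε) → ε = 2 − 2(T_e/T_s)⁴ = 2 − 2·(100.2/116)⁴ = 0.8846.

0.885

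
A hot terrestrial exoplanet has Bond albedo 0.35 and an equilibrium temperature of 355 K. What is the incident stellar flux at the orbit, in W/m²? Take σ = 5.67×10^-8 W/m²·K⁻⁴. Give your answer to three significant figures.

5540 W/m²

Invert the energy balance for S: S = 4σT⁴/(1−α).
The emitted flux is σT⁴ = 900.5 W/m².
So S = 4×900.5/(1−0.35) = 5542 W/m².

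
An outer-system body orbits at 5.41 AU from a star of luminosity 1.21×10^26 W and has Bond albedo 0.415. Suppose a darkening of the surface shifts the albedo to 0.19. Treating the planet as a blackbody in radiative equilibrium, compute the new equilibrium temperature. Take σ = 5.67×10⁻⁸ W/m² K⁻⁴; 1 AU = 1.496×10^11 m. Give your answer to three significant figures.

Orbital distance: d = 5.41 AU = 8.093×10^11 m.
S = L/(4πd²) = 14.70 W/m².
T₂ = [S(1−α₂)/(4σ)]^(1/4) = [14.70·0.81/(4σ)]^(1/4) = 85.12 K.

85.1 K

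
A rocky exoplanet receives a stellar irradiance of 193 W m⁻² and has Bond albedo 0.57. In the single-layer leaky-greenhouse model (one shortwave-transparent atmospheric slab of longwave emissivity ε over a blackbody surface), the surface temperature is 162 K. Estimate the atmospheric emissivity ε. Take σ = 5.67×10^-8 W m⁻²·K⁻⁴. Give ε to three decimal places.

First, T_e = [193.0·(1−0.57)/(4σ)]^(1/4) = 138.3 K.
Since (2−ε)/2 = (T_e/T_s)⁴ = 0.5313, ε = 0.9374.

0.937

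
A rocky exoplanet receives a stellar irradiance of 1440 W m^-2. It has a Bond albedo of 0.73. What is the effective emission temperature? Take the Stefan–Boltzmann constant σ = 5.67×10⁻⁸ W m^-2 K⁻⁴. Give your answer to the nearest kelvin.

203 kelvin

Averaging over the sphere, the absorbed flux is S(1−α)/4 = 97.20 W m^-2.
In equilibrium σT⁴ equals this, so T = 203.5 K.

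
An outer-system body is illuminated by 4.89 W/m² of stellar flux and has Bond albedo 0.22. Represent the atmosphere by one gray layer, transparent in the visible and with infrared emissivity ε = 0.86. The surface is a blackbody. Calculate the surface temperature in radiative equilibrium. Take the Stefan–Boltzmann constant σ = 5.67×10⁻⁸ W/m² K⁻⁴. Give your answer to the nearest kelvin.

At the top of the atmosphere, σT_e⁴ = S(1−α)/4 = 0.9536 W/m², giving T_e = 64.04 K.
Surface balance with a leaky layer gives σT_s⁴ = σT_e⁴·2/(2−ε), so T_s = T_e·[2/(2−0.86)]^(1/4) = 73.70 K.

74 K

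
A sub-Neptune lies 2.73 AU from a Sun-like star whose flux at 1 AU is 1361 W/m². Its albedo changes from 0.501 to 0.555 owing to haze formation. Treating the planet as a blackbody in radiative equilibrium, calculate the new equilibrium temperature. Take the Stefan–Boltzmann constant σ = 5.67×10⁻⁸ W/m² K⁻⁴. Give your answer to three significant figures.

138 K

Flux at the orbit: S = 1361/(2.73)² = 182.6 W/m².
With the new albedo, S(1−α₂)/4 = 20.32 W/m², so T₂ = 137.6 K.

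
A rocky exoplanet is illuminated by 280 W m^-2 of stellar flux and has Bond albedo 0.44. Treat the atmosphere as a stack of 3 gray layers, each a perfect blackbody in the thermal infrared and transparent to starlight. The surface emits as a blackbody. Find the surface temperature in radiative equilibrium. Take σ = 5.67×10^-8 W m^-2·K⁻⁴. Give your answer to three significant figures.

The effective emission temperature is T_e = [S(1−α)/(4σ)]^¼ = 162.2 K.
Layer-by-layer balance gives σT_s⁴ = (N+1)σT_e⁴, so T_s = 4^¼·162.2 = 229.3 K.

229 K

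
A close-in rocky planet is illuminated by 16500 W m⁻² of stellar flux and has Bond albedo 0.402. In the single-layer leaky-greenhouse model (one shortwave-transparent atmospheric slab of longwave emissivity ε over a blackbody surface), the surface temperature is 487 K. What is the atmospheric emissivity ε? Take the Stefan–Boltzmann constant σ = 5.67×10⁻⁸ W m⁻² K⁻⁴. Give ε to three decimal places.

0.453

Effective temperature: T_e = [S(1−α)/(4σ)]^(1/4) = 456.7 K.
T_s⁴ = T_e⁴·2/(2−ε) → ε = 2 − 2(T_e/T_s)⁴ = 2 − 2·(456.7/487)⁴ = 0.4531.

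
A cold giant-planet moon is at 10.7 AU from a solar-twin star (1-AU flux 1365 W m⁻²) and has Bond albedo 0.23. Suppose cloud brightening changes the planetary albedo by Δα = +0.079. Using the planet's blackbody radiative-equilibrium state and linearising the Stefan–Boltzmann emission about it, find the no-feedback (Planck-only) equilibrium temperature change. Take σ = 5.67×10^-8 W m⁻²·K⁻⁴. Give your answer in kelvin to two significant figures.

Flux at the orbit: S = 1365/(10.7)² = 11.92 W m⁻².
The baseline emission temperature is T_e = 79.76 K.
The change in absorbed flux is Δ[S(1−α)/4] = −SΔα/4 = -0.2355 W m⁻².
Linearising σT⁴ gives d(σT⁴)/dT = 4σT_e³ = 0.1151 W m⁻² per K.
ΔT₀ = ΔF/λ_P = -0.2355/0.1151 = -2.05 K.

-2.0 K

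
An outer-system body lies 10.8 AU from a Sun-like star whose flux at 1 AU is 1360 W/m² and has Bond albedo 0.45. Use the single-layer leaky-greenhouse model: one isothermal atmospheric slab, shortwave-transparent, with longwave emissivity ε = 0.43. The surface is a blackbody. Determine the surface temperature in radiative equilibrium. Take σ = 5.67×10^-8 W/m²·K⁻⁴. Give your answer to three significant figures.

77.5 kelvin

By the inverse-square law, S = 1360/10.8² = 11.66 W/m².
The planet radiates to space at T_e = [S(1−α)/(4σ)]^(1/4) = 72.92 K.
The surface balance (absorbed SW + ε·downward IR = σT_s⁴) with T_a⁴ = T_s⁴/2 reduces to T_s = T_e·[2/(2−ε)]^¼ = 77.47 K.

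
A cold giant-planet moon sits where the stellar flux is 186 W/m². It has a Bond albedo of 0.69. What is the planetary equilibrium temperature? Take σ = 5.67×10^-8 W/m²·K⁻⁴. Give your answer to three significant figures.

126 kelvin

Absorbed flux (global mean): S(1−α)/4 = 186.0·0.31/4 = 14.42 W/m².
In equilibrium σT⁴ equals this, so T = 126.3 K.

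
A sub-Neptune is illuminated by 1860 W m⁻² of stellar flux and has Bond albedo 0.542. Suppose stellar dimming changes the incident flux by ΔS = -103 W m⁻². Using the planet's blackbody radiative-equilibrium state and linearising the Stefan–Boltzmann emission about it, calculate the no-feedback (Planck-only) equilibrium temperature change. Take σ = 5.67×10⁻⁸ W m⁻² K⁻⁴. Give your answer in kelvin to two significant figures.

-3.4 K

Reference equilibrium: T_e = [S(1−α)/(4σ)]^(1/4) = 247.6 K.
ΔF = Δ[S(1−α)]/4 = (1−0.542)·-103/4 = -11.79 W m⁻².
Linearising σT⁴ gives d(σT⁴)/dT = 4σT_e³ = 3.441 W m⁻² per K.
So ΔT₀ = -11.79/3.441 = -3.43 K.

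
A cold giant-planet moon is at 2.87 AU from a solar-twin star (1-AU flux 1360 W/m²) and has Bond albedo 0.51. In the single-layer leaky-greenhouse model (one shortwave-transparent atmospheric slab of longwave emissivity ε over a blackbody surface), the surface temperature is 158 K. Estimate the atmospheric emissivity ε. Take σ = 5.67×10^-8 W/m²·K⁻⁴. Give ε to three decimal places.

By the inverse-square law, S = 1360/2.87² = 165.1 W/m².
TOA balance gives T_e = 137.4 K.
Since (2−ε)/2 = (T_e/T_s)⁴ = 0.5724, ε = 0.8552.

0.855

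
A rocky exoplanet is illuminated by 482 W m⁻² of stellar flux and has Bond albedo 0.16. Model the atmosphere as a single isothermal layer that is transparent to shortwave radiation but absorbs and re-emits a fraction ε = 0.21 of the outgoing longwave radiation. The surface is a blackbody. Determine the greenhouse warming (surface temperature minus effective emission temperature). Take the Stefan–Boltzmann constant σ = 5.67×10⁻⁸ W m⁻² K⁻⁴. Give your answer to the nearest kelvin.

6 kelvin

The planet radiates to space at T_e = [S(1−α)/(4σ)]^(1/4) = 205.6 K.
Surface balance with a leaky layer gives σT_s⁴ = σT_e⁴·2/(2−ε), so T_s = T_e·[2/(2−0.21)]^(1/4) = 211.3 K.
The atmosphere warms the surface by 5.780 K.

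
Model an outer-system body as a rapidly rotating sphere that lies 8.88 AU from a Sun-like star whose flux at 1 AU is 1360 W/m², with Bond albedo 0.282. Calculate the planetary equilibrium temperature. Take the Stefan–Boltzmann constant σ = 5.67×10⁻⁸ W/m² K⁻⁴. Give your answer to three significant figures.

Irradiance scales as 1/d², so S = 1360 W/m² × (1/8.88)² = 17.25 W/m².
The planet absorbs (1−α)S over its disc πR² and re-emits over 4πR², so the mean absorbed flux is (1−0.282)·17.25/4 = 3.096 W/m².
Set σT⁴ = 3.096 → T = (3.096/σ)^(1/4) = 85.96 K.

86.0 kelvin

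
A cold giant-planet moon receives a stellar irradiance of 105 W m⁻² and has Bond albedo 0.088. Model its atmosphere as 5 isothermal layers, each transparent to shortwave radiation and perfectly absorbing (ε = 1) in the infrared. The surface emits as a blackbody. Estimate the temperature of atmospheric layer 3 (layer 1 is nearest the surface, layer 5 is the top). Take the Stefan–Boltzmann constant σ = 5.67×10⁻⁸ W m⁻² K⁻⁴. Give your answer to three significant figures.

189 kelvin

Top-of-atmosphere balance: σT_e⁴ = S(1−α)/4 = 23.94 W m⁻² → T_e = 143.3 K.
The net upward flux σT_e⁴ is constant between every pair of levels, so T_k⁴ = (N+1−k)T_e⁴.
T_3 = (3)^(1/4)·143.3 = 188.7 K.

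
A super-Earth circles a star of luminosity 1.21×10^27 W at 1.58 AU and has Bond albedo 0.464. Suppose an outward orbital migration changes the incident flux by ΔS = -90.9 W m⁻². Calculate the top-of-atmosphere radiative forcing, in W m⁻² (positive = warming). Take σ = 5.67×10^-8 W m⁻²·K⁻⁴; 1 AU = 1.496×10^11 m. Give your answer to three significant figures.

-12.2 W m⁻²

Orbital distance: d = 1.58 AU = 2.364×10^11 m.
S = L/(4πd²) = 1723 W m⁻².
TOA radiative forcing: ΔF = (1−α)ΔS/4 = 0.536·(-90.9)/4 = -12.18 W m⁻².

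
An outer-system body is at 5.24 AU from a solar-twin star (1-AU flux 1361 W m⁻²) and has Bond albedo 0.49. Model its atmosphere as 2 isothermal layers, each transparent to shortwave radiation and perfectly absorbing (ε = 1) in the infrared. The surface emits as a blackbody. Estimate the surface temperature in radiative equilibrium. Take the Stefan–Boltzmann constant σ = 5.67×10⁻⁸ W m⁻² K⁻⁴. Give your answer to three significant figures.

135 K

Flux at the orbit: S = 1361/(5.24)² = 49.57 W m⁻².
OLR = S(1−α)/4 = 6.320 W m⁻²; the top layer radiates at T_e = 102.7 K.
For an N-layer opaque stack, T_s⁴ = (N+1)T_e⁴, hence T_s = (3)^(1/4)×102.7 K = 135.2 K.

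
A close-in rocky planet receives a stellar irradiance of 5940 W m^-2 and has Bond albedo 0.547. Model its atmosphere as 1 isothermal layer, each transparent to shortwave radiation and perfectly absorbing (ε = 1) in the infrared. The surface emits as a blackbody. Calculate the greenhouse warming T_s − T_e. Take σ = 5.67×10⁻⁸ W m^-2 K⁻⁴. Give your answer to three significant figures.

OLR = S(1−α)/4 = 672.7 W m^-2; the top layer radiates at T_e = 330.0 K.
Surface: T_s = (2)^¼·T_e = 392.5 K.
Warming: T_s − T_e = 62.45 K.

62.4 kelvin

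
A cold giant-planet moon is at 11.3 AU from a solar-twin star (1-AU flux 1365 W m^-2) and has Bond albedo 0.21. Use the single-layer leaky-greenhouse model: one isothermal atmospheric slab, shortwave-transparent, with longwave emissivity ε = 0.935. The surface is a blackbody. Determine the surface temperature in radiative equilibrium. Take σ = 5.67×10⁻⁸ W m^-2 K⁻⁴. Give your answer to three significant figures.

91.4 kelvin

Irradiance scales as 1/d², so S = 1365 W m^-2 × (1/11.3)² = 10.69 W m^-2.
Effective emission temperature (TOA balance): σT_e⁴ = S(1−α)/4 = 2.111 W m^-2 → T_e = 78.12 K.
The surface balance (absorbed SW + ε·downward IR = σT_s⁴) with T_a⁴ = T_s⁴/2 reduces to T_s = T_e·[2/(2−ε)]^¼ = 91.45 K.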